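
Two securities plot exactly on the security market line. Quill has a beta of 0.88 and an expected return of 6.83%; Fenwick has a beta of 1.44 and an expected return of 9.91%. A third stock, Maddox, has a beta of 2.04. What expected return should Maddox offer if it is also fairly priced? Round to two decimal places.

MRP (SML slope) = (9.91% − 6.83%) / (1.44 − 0.88) = 3.08% / 0.56 = 5.5000%
R_f (intercept) = 6.83% − 0.88 × 5.5000% = 1.9900%
E(R_Maddox) = R_f + β × MRP = 1.9900% + 2.04 × 5.5000% = 13.21%

13.21%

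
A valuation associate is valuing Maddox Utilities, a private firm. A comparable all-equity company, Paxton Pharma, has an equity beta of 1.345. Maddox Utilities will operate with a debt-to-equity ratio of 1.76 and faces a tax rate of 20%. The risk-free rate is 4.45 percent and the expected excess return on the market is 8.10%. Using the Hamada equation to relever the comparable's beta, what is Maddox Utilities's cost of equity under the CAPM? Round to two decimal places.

30.68%

β_L = β_U × [1 + (1 − t)(D/E)] = 1.345 × [1 + (1 − 0.20) × 1.76]
    = 1.345 × [1 + 0.80 × 1.76] = 1.345 × 2.4080 = 3.2388
E(R) = R_f + β_L × MRP = 4.45% + 3.2388 × 8.10% = 30.68%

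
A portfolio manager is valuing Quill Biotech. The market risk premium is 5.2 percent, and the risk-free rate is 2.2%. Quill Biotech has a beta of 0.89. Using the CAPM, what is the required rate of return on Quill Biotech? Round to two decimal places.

6.83%

E(R) = R_f + β × MRP = 2.2% + 0.89 × 5.2% = 6.83%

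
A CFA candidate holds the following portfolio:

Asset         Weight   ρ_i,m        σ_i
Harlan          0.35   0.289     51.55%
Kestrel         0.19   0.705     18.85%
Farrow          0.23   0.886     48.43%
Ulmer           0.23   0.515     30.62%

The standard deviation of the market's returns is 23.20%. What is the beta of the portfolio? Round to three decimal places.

β_Harlan = 0.289 × 51.55% / 23.20% = 0.6422
β_Kestrel = 0.705 × 18.85% / 23.20% = 0.5728
β_Farrow = 0.886 × 48.43% / 23.20% = 1.8495
β_Ulmer = 0.515 × 30.62% / 23.20% = 0.6797
β_P = Σ w_i β_i = 0.35×0.6422 + 0.19×0.5728 + 0.23×1.8495 + 0.23×0.6797 = 0.9153

0.915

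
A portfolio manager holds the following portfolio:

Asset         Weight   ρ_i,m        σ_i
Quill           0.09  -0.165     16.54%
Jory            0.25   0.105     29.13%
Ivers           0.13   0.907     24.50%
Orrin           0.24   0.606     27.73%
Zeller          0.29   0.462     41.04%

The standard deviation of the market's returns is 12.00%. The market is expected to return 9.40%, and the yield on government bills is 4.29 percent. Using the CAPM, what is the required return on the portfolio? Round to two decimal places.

9.80%

β_Quill = -0.165 × 16.54% / 12.00% = -0.2274
β_Jory = 0.105 × 29.13% / 12.00% = 0.2549
β_Ivers = 0.907 × 24.50% / 12.00% = 1.8518
β_Orrin = 0.606 × 27.73% / 12.00% = 1.4004
β_Zeller = 0.462 × 41.04% / 12.00% = 1.5800
β_P = Σ w_i β_i = 0.09×-0.2274 + 0.25×0.2549 + 0.13×1.8518 + 0.24×1.4004 + 0.29×1.5800 = 1.0783
MRP = 9.40% − 4.29% = 5.11%
E(R_P) = R_f + β_P × MRP = 4.29% + 1.0783 × 5.11% = 9.80%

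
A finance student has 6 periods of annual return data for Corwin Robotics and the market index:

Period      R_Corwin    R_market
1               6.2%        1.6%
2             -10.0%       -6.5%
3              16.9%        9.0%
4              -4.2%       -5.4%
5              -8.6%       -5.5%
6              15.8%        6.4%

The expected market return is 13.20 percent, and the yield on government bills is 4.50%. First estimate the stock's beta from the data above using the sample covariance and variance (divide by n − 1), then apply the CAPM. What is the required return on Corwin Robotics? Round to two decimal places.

Mean R_i = (6.2 − 10.0 + 16.9 − 4.2 − 8.6 + 15.8) / 6 = 2.6833%
Mean R_m = (1.6 − 6.5 + 9.0 − 5.4 − 5.5 + 6.4) / 6 = -0.0667%
Σ(R_i − R̄_i)(R_m − R̄_m) = 399.1933  ⇒  Cov = 399.1933 / 5 = 79.8387
Σ(R_m − R̄_m)² = 226.1533  ⇒  Var(R_m) = 226.1533 / 5 = 45.2307
β = Cov / Var(R_m) = 79.8387 / 45.2307 = 1.7651
MRP = 13.20% − 4.50% = 8.70%
E(R) = R_f + β × MRP = 4.50% + 1.7651 × 8.70% = 19.86%

19.86%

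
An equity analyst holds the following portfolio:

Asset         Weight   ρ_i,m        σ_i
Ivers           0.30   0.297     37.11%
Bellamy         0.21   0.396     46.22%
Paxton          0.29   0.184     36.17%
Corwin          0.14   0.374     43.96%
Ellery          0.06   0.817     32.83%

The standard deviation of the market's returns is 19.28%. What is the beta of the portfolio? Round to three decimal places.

0.674

β_Ivers = 0.297 × 37.11% / 19.28% = 0.5717
β_Bellamy = 0.396 × 46.22% / 19.28% = 0.9493
β_Paxton = 0.184 × 36.17% / 19.28% = 0.3452
β_Corwin = 0.374 × 43.96% / 19.28% = 0.8528
β_Ellery = 0.817 × 32.83% / 19.28% = 1.3912
β_P = Σ w_i β_i = 0.30×0.5717 + 0.21×0.9493 + 0.29×0.3452 + 0.14×0.8528 + 0.06×1.3912 = 0.6738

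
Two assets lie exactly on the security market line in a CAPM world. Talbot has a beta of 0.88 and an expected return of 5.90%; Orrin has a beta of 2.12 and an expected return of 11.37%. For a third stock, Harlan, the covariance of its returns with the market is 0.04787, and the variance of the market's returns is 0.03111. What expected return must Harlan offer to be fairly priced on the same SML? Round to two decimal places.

8.81%

MRP = (11.37% − 5.90%) / (2.12 − 0.88) = 4.4113%
R_f = 5.90% − 0.88 × 4.4113% = 2.0181%
β_Harlan = Cov / Var(R_m) = 0.04787 / 0.03111 = 1.5387
E(R_Harlan) = R_f + β × MRP = 2.0181% + 1.5387 × 4.4113% = 8.81%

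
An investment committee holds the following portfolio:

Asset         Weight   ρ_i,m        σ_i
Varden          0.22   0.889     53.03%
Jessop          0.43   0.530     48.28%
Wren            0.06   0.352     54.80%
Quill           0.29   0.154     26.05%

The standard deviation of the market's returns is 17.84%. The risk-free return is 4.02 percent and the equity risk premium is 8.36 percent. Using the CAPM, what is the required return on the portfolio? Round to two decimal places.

β_Varden = 0.889 × 53.03% / 17.84% = 2.6426
β_Jessop = 0.530 × 48.28% / 17.84% = 1.4343
β_Wren = 0.352 × 54.80% / 17.84% = 1.0813
β_Quill = 0.154 × 26.05% / 17.84% = 0.2249
β_P = Σ w_i β_i = 0.22×2.6426 + 0.43×1.4343 + 0.06×1.0813 + 0.29×0.2249 = 1.3282
E(R_P) = R_f + β_P × MRP = 4.02% + 1.3282 × 8.36% = 15.12%

15.12%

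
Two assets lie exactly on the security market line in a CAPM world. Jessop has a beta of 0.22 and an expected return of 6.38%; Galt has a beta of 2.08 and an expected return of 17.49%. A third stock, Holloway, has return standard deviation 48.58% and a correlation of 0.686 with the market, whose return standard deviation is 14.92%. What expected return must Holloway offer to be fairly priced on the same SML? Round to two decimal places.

MRP = (17.49% − 6.38%) / (2.08 − 0.22) = 5.9731%
R_f = 6.38% − 0.22 × 5.9731% = 5.0659%
β_Holloway = ρ·σ_i/σ_m = 0.686 × 48.58 / 14.92 = 2.2336
E(R_Holloway) = R_f + β × MRP = 5.0659% + 2.2336 × 5.9731% = 18.41%

18.41%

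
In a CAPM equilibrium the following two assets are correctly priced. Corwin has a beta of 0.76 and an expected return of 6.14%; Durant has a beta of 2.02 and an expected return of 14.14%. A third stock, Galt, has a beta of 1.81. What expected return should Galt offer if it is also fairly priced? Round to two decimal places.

MRP (SML slope) = (14.14% − 6.14%) / (2.02 − 0.76) = 8.00% / 1.26 = 6.3492%
R_f (intercept) = 6.14% − 0.76 × 6.3492% = 1.3146%
E(R_Galt) = R_f + β × MRP = 1.3146% + 1.81 × 6.3492% = 12.81%

12.81%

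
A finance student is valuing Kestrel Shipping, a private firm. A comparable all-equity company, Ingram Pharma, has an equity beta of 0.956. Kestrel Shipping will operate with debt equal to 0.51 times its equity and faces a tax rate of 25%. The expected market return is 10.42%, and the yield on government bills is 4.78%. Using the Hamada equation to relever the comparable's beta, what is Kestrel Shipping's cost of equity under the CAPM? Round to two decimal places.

12.23%

β_L = β_U × [1 + (1 − t)(D/E)] = 0.956 × [1 + (1 − 0.25) × 0.51]
    = 0.956 × [1 + 0.75 × 0.51] = 0.956 × 1.3825 = 1.3217
MRP = 10.42% − 4.78% = 5.64%
E(R) = R_f + β_L × MRP = 4.78% + 1.3217 × 5.64% = 12.23%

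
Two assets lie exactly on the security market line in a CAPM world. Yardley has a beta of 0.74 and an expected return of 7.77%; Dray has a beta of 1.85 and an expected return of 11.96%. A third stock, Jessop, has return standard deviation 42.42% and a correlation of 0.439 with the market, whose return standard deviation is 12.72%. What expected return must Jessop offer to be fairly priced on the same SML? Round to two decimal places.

10.50%

MRP = (11.96% − 7.77%) / (1.85 − 0.74) = 3.7748%
R_f = 7.77% − 0.74 × 3.7748% = 4.9766%
β_Jessop = ρ·σ_i/σ_m = 0.439 × 42.42 / 12.72 = 1.4640
E(R_Jessop) = R_f + β × MRP = 4.9766% + 1.4640 × 3.7748% = 10.50%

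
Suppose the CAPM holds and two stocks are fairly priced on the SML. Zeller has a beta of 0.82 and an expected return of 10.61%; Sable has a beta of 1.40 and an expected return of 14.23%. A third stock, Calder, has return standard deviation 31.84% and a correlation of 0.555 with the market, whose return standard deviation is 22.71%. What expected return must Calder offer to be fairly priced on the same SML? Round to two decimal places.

MRP = (14.23% − 10.61%) / (1.40 − 0.82) = 6.2414%
R_f = 10.61% − 0.82 × 6.2414% = 5.4921%
β_Calder = ρ·σ_i/σ_m = 0.555 × 31.84 / 22.71 = 0.7781
E(R_Calder) = R_f + β × MRP = 5.4921% + 0.7781 × 6.2414% = 10.35%

10.35%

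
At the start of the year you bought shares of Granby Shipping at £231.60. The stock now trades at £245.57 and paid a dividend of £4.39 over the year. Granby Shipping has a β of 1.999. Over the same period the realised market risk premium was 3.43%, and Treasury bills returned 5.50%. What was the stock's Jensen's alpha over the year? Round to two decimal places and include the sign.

Realised HPR = (P1 + D1 − P0) / P0 = (245.57 + 4.39 − 231.60) / 231.60 = 18.36 / 231.60 = 7.9275%
CAPM required = R_f + β·MRP = 5.50% + 1.999 × 3.43% = 12.35657%
α = realised − required = 7.9275% − 12.35657% = -4.43%

-4.43%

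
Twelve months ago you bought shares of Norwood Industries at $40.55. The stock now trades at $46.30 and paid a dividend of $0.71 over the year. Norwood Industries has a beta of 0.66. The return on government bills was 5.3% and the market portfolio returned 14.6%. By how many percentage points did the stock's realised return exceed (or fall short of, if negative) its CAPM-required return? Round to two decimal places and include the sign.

+4.49%

Realised HPR = (P1 + D1 − P0) / P0 = (46.30 + 0.71 − 40.55) / 40.55 = 6.46 / 40.55 = 15.9309%
MRP = 14.6% − 5.3% = 9.30%
CAPM required = R_f + β·MRP = 5.3% + 0.66 × 9.3% = 11.4380%
α = realised − required = 15.9309% − 11.4380% = +4.49%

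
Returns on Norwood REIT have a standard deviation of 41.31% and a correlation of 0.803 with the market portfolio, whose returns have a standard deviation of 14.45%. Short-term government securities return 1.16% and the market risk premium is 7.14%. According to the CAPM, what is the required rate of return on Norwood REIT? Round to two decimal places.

β = ρ × σ_i / σ_m = 0.803 × 41.31% / 14.45% = 2.2956
E(R) = 1.16% + 2.2956 × 7.14% = 17.55%

17.55%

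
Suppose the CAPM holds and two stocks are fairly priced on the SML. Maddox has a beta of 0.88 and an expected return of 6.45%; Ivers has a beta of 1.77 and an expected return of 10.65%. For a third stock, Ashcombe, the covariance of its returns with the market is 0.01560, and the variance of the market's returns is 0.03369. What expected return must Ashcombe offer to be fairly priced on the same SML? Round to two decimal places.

MRP = (10.65% − 6.45%) / (1.77 − 0.88) = 4.7191%
R_f = 6.45% − 0.88 × 4.7191% = 2.2972%
β_Ashcombe = Cov / Var(R_m) = 0.01560 / 0.03369 = 0.4630
E(R_Ashcombe) = R_f + β × MRP = 2.2972% + 0.4630 × 4.7191% = 4.48%

4.48%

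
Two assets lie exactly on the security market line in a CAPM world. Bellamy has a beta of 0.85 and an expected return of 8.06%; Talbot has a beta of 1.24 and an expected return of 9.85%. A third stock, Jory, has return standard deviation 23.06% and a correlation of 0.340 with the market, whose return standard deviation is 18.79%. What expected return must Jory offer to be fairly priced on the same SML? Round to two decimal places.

MRP = (9.85% − 8.06%) / (1.24 − 0.85) = 4.5897%
R_f = 8.06% − 0.85 × 4.5897% = 4.1588%
β_Jory = ρ·σ_i/σ_m = 0.340 × 23.06 / 18.79 = 0.4173
E(R_Jory) = R_f + β × MRP = 4.1588% + 0.4173 × 4.5897% = 6.07%

6.07%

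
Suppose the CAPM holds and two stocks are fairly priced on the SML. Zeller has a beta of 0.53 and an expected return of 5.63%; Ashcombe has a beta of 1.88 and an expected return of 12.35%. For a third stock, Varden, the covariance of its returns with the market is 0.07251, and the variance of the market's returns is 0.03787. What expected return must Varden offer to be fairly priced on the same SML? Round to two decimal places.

12.52%

MRP = (12.35% − 5.63%) / (1.88 − 0.53) = 4.9778%
R_f = 5.63% − 0.53 × 4.9778% = 2.9918%
β_Varden = Cov / Var(R_m) = 0.07251 / 0.03787 = 1.9147
E(R_Varden) = R_f + β × MRP = 2.9918% + 1.9147 × 4.9778% = 12.52%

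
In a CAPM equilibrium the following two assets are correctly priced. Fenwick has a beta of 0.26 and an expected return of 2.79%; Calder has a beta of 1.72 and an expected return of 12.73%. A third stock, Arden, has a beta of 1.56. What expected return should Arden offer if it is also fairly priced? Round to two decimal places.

MRP (SML slope) = (12.73% − 2.79%) / (1.72 − 0.26) = 9.94% / 1.46 = 6.8082%
R_f (intercept) = 2.79% − 0.26 × 6.8082% = 1.0199%
E(R_Arden) = R_f + β × MRP = 1.0199% + 1.56 × 6.8082% = 11.64%

11.64%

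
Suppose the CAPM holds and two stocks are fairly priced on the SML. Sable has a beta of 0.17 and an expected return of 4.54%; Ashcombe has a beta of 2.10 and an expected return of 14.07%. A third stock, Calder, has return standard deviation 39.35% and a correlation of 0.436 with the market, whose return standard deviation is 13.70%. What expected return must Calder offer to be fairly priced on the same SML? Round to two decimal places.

9.88%

MRP = (14.07% − 4.54%) / (2.10 − 0.17) = 4.9378%
R_f = 4.54% − 0.17 × 4.9378% = 3.7006%
β_Calder = ρ·σ_i/σ_m = 0.436 × 39.35 / 13.70 = 1.2523
E(R_Calder) = R_f + β × MRP = 3.7006% + 1.2523 × 4.9378% = 9.88%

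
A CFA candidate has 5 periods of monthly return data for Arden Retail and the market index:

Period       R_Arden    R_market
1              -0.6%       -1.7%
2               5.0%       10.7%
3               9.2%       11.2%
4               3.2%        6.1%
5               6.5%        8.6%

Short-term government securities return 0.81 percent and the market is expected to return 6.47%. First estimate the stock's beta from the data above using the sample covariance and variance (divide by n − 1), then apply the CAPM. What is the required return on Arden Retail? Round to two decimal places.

Mean R_i = (-0.6 + 5.0 + 9.2 + 3.2 + 6.5) / 5 = 4.6600%
Mean R_m = (-1.7 + 10.7 + 11.2 + 6.1 + 8.6) / 5 = 6.9800%
Σ(R_i − R̄_i)(R_m − R̄_m) = 70.3460  ⇒  Cov = 70.3460 / 4 = 17.5865
Σ(R_m − R̄_m)² = 110.3880  ⇒  Var(R_m) = 110.3880 / 4 = 27.5970
β = Cov / Var(R_m) = 17.5865 / 27.5970 = 0.6373
MRP = 6.47% − 0.81% = 5.66%
E(R) = R_f + β × MRP = 0.81% + 0.6373 × 5.66% = 4.42%

4.42%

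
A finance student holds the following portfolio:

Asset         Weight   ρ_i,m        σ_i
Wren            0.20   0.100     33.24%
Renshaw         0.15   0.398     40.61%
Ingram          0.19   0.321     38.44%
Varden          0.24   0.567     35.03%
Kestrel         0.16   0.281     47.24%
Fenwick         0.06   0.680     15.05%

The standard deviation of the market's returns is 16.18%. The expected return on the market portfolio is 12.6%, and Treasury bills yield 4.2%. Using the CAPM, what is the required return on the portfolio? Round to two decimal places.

β_Wren = 0.100 × 33.24% / 16.18% = 0.2054
β_Renshaw = 0.398 × 40.61% / 16.18% = 0.9989
β_Ingram = 0.321 × 38.44% / 16.18% = 0.7626
β_Varden = 0.567 × 35.03% / 16.18% = 1.2276
β_Kestrel = 0.281 × 47.24% / 16.18% = 0.8204
β_Fenwick = 0.680 × 15.05% / 16.18% = 0.6325
β_P = Σ w_i β_i = 0.20×0.2054 + 0.15×0.9989 + 0.19×0.7626 + 0.24×1.2276 + 0.16×0.8204 + 0.06×0.6325 = 0.7996
MRP = 12.6% − 4.2% = 8.40%
E(R_P) = R_f + β_P × MRP = 4.2% + 0.7996 × 8.4% = 10.92%

10.92%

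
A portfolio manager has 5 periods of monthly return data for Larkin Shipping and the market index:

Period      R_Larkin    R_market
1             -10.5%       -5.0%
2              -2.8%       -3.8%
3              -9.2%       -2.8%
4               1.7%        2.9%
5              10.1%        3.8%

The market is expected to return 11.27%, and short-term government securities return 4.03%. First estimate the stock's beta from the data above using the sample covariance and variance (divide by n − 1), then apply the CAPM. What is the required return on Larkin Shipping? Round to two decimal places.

Mean R_i = (-10.5 − 2.8 − 9.2 + 1.7 + 10.1) / 5 = -2.1400%
Mean R_m = (-5.0 − 3.8 − 2.8 + 2.9 + 3.8) / 5 = -0.9800%
Σ(R_i − R̄_i)(R_m − R̄_m) = 121.7240  ⇒  Cov = 121.7240 / 4 = 30.4310
Σ(R_m − R̄_m)² = 65.3280  ⇒  Var(R_m) = 65.3280 / 4 = 16.3320
β = Cov / Var(R_m) = 30.4310 / 16.3320 = 1.8633
MRP = 11.27% − 4.03% = 7.24%
E(R) = R_f + β × MRP = 4.03% + 1.8633 × 7.24% = 17.52%

17.52%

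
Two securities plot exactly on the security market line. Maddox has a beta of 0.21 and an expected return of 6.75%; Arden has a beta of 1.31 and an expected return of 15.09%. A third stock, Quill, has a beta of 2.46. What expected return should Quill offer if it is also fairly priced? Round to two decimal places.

MRP (SML slope) = (15.09% − 6.75%) / (1.31 − 0.21) = 8.34% / 1.10 = 7.5818%
R_f (intercept) = 6.75% − 0.21 × 7.5818% = 5.1578%
E(R_Quill) = R_f + β × MRP = 5.1578% + 2.46 × 7.5818% = 23.81%

23.81%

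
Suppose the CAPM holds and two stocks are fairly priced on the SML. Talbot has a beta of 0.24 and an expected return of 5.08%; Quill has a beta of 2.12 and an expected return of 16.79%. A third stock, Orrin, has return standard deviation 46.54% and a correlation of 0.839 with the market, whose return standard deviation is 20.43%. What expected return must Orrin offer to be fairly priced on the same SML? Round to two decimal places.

15.49%

MRP = (16.79% − 5.08%) / (2.12 − 0.24) = 6.2287%
R_f = 5.08% − 0.24 × 6.2287% = 3.5851%
β_Orrin = ρ·σ_i/σ_m = 0.839 × 46.54 / 20.43 = 1.9113
E(R_Orrin) = R_f + β × MRP = 3.5851% + 1.9113 × 6.2287% = 15.49%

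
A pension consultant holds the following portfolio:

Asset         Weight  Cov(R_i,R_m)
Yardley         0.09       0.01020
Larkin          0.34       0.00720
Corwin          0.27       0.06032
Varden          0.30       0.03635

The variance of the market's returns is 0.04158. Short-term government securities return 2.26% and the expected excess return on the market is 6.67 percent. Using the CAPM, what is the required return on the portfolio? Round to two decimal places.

β_Yardley = 0.01020 / 0.04158 = 0.2453
β_Larkin = 0.00720 / 0.04158 = 0.1732
β_Corwin = 0.06032 / 0.04158 = 1.4507
β_Varden = 0.03635 / 0.04158 = 0.8742
β_P = Σ w_i β_i = 0.09×0.2453 + 0.34×0.1732 + 0.27×1.4507 + 0.30×0.8742 = 0.7349
E(R_P) = R_f + β_P × MRP = 2.26% + 0.7349 × 6.67% = 7.16%

7.16%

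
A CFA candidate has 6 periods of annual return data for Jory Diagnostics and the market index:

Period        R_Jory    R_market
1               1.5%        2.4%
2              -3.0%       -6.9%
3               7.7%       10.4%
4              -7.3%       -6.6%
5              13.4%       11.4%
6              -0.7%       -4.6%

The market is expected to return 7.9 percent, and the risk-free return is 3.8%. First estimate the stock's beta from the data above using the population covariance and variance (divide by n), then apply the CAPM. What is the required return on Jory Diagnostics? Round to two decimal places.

Mean R_i = (1.5 − 3.0 + 7.7 − 7.3 + 13.4 − 0.7) / 6 = 1.9333%
Mean R_m = (2.4 − 6.9 + 10.4 − 6.6 + 11.4 − 4.6) / 6 = 1.0167%
Σ(R_i − R̄_i)(R_m − R̄_m) = 296.7467  ⇒  Cov = 296.7467 / 6 = 49.4578
Σ(R_m − R̄_m)² = 350.0083  ⇒  Var(R_m) = 350.0083 / 6 = 58.3347
β = Cov / Var(R_m) = 49.4578 / 58.3347 = 0.8478
MRP = 7.9% − 3.8% = 4.10%
E(R) = R_f + β × MRP = 3.8% + 0.8478 × 4.1% = 7.28%

7.28%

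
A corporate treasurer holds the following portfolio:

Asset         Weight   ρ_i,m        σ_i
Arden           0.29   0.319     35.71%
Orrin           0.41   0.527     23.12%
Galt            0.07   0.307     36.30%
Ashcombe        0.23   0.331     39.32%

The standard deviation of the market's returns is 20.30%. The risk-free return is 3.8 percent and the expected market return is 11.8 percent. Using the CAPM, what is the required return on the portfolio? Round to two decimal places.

8.56%

β_Arden = 0.319 × 35.71% / 20.30% = 0.5612
β_Orrin = 0.527 × 23.12% / 20.30% = 0.6002
β_Galt = 0.307 × 36.30% / 20.30% = 0.5490
β_Ashcombe = 0.331 × 39.32% / 20.30% = 0.6411
β_P = Σ w_i β_i = 0.29×0.5612 + 0.41×0.6002 + 0.07×0.5490 + 0.23×0.6411 = 0.5947
MRP = 11.8% − 3.8% = 8.00%
E(R_P) = R_f + β_P × MRP = 3.8% + 0.5947 × 8.0% = 8.56%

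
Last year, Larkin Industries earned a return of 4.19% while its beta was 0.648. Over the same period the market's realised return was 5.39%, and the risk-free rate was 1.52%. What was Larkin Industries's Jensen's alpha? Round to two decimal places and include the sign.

Market excess return = 5.39% − 1.52% = 3.87%
CAPM benchmark = R_f + β(R_m − R_f) = 1.52% + 0.648 × 3.87% = 4.02776%
α = actual − benchmark = 4.19% − 4.02776% = +0.16%

+0.16%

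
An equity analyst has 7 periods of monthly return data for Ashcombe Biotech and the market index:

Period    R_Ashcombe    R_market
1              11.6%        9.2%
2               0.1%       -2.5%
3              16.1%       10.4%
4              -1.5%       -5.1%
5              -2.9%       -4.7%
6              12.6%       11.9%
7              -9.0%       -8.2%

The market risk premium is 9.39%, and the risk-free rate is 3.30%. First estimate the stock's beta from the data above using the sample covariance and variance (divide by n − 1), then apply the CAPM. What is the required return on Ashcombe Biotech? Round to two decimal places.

13.50%

Mean R_i = (11.6 + 0.1 + 16.1 − 1.5 − 2.9 + 12.6 − 9.0) / 7 = 3.8571%
Mean R_m = (9.2 − 2.5 + 10.4 − 5.1 − 4.7 + 11.9 − 8.2) / 7 = 1.5714%
Σ(R_i − R̄_i)(R_m − R̄_m) = 476.5014  ⇒  Cov = 476.5014 / 6 = 79.4169
Σ(R_m − R̄_m)² = 438.7143  ⇒  Var(R_m) = 438.7143 / 6 = 73.1191
β = Cov / Var(R_m) = 79.4169 / 73.1191 = 1.0861
E(R) = R_f + β × MRP = 3.30% + 1.0861 × 9.39% = 13.50%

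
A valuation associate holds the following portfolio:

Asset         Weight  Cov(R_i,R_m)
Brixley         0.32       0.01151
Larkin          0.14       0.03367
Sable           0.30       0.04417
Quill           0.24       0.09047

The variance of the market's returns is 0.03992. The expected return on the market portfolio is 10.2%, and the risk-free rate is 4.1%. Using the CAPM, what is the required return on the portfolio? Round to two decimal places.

10.73%

β_Brixley = 0.01151 / 0.03992 = 0.2883
β_Larkin = 0.03367 / 0.03992 = 0.8434
β_Sable = 0.04417 / 0.03992 = 1.1065
β_Quill = 0.09047 / 0.03992 = 2.2663
β_P = Σ w_i β_i = 0.32×0.2883 + 0.14×0.8434 + 0.30×1.1065 + 0.24×2.2663 = 1.0862
MRP = 10.2% − 4.1% = 6.10%
E(R_P) = R_f + β_P × MRP = 4.1% + 1.0862 × 6.1% = 10.73%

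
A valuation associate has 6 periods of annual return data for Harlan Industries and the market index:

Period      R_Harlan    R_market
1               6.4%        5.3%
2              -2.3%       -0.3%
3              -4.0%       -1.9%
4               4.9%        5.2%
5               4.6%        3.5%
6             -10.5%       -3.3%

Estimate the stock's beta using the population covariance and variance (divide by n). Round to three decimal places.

Mean R_i = (6.4 − 2.3 − 4.0 + 4.9 + 4.6 − 10.5) / 6 = -0.1500%
Mean R_m = (5.3 − 0.3 − 1.9 + 5.2 + 3.5 − 3.3) / 6 = 1.4167%
Σ(R_i − R̄_i)(R_m − R̄_m) = 119.7150  ⇒  Cov = 119.7150 / 6 = 19.9525
Σ(R_m − R̄_m)² = 69.9283  ⇒  Var(R_m) = 69.9283 / 6 = 11.6547
β = Cov / Var(R_m) = 19.9525 / 11.6547 = 1.7120

1.712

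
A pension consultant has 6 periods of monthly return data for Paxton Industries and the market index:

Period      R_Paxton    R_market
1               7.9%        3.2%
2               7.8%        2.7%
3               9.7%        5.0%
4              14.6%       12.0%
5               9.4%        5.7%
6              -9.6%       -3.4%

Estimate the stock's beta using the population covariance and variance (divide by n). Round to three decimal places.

Mean R_i = (7.9 + 7.8 + 9.7 + 14.6 + 9.4 − 9.6) / 6 = 6.6333%
Mean R_m = (3.2 + 2.7 + 5.0 + 12.0 + 5.7 − 3.4) / 6 = 4.2000%
Σ(R_i − R̄_i)(R_m − R̄_m) = 189.1000  ⇒  Cov = 189.1000 / 6 = 31.5167
Σ(R_m − R̄_m)² = 124.7400  ⇒  Var(R_m) = 124.7400 / 6 = 20.7900
β = Cov / Var(R_m) = 31.5167 / 20.7900 = 1.5160

1.516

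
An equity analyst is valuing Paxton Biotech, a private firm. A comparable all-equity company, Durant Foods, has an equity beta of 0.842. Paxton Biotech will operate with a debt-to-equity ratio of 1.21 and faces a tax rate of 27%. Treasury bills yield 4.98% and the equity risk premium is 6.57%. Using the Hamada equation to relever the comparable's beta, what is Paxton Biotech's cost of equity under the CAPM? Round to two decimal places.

15.40%

β_L = β_U × [1 + (1 − t)(D/E)] = 0.842 × [1 + (1 − 0.27) × 1.21]
    = 0.842 × [1 + 0.73 × 1.21] = 0.842 × 1.8833 = 1.5857
E(R) = R_f + β_L × MRP = 4.98% + 1.5857 × 6.57% = 15.40%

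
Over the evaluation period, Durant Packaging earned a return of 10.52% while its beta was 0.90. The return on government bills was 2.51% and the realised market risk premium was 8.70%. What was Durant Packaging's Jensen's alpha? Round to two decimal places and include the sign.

CAPM benchmark = R_f + β(R_m − R_f) = 2.51% + 0.90 × 8.70% = 10.3400%
α = actual − benchmark = 10.52% − 10.3400% = +0.18%

+0.18%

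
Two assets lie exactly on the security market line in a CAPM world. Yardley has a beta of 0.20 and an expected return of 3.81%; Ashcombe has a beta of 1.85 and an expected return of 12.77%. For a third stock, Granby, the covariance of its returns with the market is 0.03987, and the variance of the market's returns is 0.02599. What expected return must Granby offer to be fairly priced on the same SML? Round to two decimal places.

11.05%

MRP = (12.77% − 3.81%) / (1.85 − 0.20) = 5.4303%
R_f = 3.81% − 0.20 × 5.4303% = 2.7239%
β_Granby = Cov / Var(R_m) = 0.03987 / 0.02599 = 1.5341
E(R_Granby) = R_f + β × MRP = 2.7239% + 1.5341 × 5.4303% = 11.05%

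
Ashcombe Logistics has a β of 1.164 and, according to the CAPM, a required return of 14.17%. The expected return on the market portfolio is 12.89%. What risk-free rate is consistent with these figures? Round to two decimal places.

E(R) = R_f + β(E(R_m) − R_f) = R_f(1 − β) + β·E(R_m)
14.17% = R_f × (1 − 1.164) + 1.164 × 12.89%
14.17% = R_f × -0.164 + 15.00396%
R_f = (14.17% − 15.00396%) / -0.164 = 5.09%

5.09%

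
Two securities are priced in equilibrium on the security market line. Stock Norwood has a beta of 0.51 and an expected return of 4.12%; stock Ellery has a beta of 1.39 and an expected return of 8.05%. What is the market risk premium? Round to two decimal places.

4.47%

Both satisfy E(R) = R_f + β·MRP, so the slope of the SML is
MRP = (8.05% − 4.12%) / (1.39 − 0.51) = 3.93% / 0.88 = 4.4659%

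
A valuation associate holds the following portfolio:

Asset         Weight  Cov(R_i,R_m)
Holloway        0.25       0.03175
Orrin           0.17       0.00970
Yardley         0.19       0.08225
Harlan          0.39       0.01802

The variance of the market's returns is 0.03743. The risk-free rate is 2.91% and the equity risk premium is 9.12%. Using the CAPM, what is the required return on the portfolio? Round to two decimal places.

10.77%

β_Holloway = 0.03175 / 0.03743 = 0.8483
β_Orrin = 0.00970 / 0.03743 = 0.2592
β_Yardley = 0.08225 / 0.03743 = 2.1974
β_Harlan = 0.01802 / 0.03743 = 0.4814
β_P = Σ w_i β_i = 0.25×0.8483 + 0.17×0.2592 + 0.19×2.1974 + 0.39×0.4814 = 0.8614
E(R_P) = R_f + β_P × MRP = 2.91% + 0.8614 × 9.12% = 10.77%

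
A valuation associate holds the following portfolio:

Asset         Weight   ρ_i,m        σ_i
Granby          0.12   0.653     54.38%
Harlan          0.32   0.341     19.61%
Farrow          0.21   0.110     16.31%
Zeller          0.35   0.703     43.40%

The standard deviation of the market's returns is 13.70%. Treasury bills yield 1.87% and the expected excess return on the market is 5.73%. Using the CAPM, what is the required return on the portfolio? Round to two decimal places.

β_Granby = 0.653 × 54.38% / 13.70% = 2.5920
β_Harlan = 0.341 × 19.61% / 13.70% = 0.4881
β_Farrow = 0.110 × 16.31% / 13.70% = 0.1310
β_Zeller = 0.703 × 43.40% / 13.70% = 2.2270
β_P = Σ w_i β_i = 0.12×2.5920 + 0.32×0.4881 + 0.21×0.1310 + 0.35×2.2270 = 1.2742
E(R_P) = R_f + β_P × MRP = 1.87% + 1.2742 × 5.73% = 9.17%

9.17%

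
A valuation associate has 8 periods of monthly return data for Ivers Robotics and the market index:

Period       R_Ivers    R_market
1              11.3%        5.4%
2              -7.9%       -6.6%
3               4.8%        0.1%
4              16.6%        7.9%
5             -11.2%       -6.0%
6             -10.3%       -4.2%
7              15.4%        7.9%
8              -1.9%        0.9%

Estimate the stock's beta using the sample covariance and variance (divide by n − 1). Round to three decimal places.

Mean R_i = (11.3 − 7.9 + 4.8 + 16.6 − 11.2 − 10.3 + 15.4 − 1.9) / 8 = 2.1000%
Mean R_m = (5.4 − 6.6 + 0.1 + 7.9 − 6.0 − 4.2 + 7.9 + 0.9) / 8 = 0.6750%
Σ(R_i − R̄_i)(R_m − R̄_m) = 463.8500  ⇒  Cov = 463.8500 / 7 = 66.2643
Σ(R_m − R̄_m)² = 248.3550  ⇒  Var(R_m) = 248.3550 / 7 = 35.4793
β = Cov / Var(R_m) = 66.2643 / 35.4793 = 1.8677

1.868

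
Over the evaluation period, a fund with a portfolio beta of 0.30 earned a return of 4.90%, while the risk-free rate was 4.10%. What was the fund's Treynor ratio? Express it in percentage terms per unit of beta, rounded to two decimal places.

Treynor = (R_P − R_f) / β_P = (4.90% − 4.10%) / 0.3000 = 0.80% / 0.3000 = 2.67%

2.67%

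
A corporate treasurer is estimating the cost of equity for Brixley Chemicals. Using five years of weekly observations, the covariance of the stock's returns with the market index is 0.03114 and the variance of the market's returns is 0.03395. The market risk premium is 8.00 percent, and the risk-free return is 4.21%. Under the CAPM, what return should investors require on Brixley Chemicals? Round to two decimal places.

β = Cov(R_i, R_m) / Var(R_m) = 0.03114 / 0.03395 = 0.9172
E(R) = R_f + β × MRP = 4.21% + 0.9172 × 8.00% = 11.55%

11.55%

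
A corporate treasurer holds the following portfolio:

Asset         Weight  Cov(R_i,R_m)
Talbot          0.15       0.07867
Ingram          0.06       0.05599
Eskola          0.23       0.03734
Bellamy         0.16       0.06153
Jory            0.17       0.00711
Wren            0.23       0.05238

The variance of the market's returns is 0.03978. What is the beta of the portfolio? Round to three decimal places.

β_Talbot = 0.07867 / 0.03978 = 1.9776
β_Ingram = 0.05599 / 0.03978 = 1.4075
β_Eskola = 0.03734 / 0.03978 = 0.9387
β_Bellamy = 0.06153 / 0.03978 = 1.5468
β_Jory = 0.00711 / 0.03978 = 0.1787
β_Wren = 0.05238 / 0.03978 = 1.3167
β_P = Σ w_i β_i = 0.15×1.9776 + 0.06×1.4075 + 0.23×0.9387 + 0.16×1.5468 + 0.17×0.1787 + 0.23×1.3167 = 1.1777

1.178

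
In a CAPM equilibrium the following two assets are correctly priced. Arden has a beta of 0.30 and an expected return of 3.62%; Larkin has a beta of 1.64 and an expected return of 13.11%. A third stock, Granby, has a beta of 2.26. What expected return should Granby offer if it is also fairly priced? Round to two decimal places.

17.50%

MRP (SML slope) = (13.11% − 3.62%) / (1.64 − 0.30) = 9.49% / 1.34 = 7.0821%
R_f (intercept) = 3.62% − 0.30 × 7.0821% = 1.4954%
E(R_Granby) = R_f + β × MRP = 1.4954% + 2.26 × 7.0821% = 17.50%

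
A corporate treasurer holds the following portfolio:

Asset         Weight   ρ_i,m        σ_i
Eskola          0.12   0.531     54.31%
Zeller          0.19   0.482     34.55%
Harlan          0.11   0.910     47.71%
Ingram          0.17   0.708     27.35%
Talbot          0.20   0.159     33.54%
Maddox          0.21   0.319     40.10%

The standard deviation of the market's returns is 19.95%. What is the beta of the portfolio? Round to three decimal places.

β_Eskola = 0.531 × 54.31% / 19.95% = 1.4455
β_Zeller = 0.482 × 34.55% / 19.95% = 0.8347
β_Harlan = 0.910 × 47.71% / 19.95% = 2.1762
β_Ingram = 0.708 × 27.35% / 19.95% = 0.9706
β_Talbot = 0.159 × 33.54% / 19.95% = 0.2673
β_Maddox = 0.319 × 40.10% / 19.95% = 0.6412
β_P = Σ w_i β_i = 0.12×1.4455 + 0.19×0.8347 + 0.11×2.1762 + 0.17×0.9706 + 0.20×0.2673 + 0.21×0.6412 = 0.9245

0.925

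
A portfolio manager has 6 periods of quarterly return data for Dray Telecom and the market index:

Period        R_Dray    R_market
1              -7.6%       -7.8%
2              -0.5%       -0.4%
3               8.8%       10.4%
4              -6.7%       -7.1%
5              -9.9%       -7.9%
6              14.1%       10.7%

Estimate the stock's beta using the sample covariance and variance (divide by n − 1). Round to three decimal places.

Mean R_i = (-7.6 − 0.5 + 8.8 − 6.7 − 9.9 + 14.1) / 6 = -0.3000%
Mean R_m = (-7.8 − 0.4 + 10.4 − 7.1 − 7.9 + 10.7) / 6 = -0.3500%
Σ(R_i − R̄_i)(R_m − R̄_m) = 427.0200  ⇒  Cov = 427.0200 / 5 = 85.4040
Σ(R_m − R̄_m)² = 395.7350  ⇒  Var(R_m) = 395.7350 / 5 = 79.1470
β = Cov / Var(R_m) = 85.4040 / 79.1470 = 1.0791

1.079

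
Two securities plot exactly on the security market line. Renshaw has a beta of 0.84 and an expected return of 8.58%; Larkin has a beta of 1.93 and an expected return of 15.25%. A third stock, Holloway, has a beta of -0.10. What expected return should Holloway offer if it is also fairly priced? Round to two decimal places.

MRP (SML slope) = (15.25% − 8.58%) / (1.93 − 0.84) = 6.67% / 1.09 = 6.1193%
R_f (intercept) = 8.58% − 0.84 × 6.1193% = 3.4398%
E(R_Holloway) = R_f + β × MRP = 3.4398% + -0.10 × 6.1193% = 2.83%

2.83%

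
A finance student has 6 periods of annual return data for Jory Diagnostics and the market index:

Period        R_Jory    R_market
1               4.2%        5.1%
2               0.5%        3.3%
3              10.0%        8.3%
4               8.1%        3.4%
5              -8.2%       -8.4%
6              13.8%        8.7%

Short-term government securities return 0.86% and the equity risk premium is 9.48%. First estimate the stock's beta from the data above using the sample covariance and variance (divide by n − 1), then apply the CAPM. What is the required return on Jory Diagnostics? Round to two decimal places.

11.89%

Mean R_i = (4.2 + 0.5 + 10.0 + 8.1 − 8.2 + 13.8) / 6 = 4.7333%
Mean R_m = (5.1 + 3.3 + 8.3 + 3.4 − 8.4 + 8.7) / 6 = 3.4000%
Σ(R_i − R̄_i)(R_m − R̄_m) = 225.9900  ⇒  Cov = 225.9900 / 5 = 45.1980
Σ(R_m − R̄_m)² = 194.2400  ⇒  Var(R_m) = 194.2400 / 5 = 38.8480
β = Cov / Var(R_m) = 45.1980 / 38.8480 = 1.1635
E(R) = R_f + β × MRP = 0.86% + 1.1635 × 9.48% = 11.89%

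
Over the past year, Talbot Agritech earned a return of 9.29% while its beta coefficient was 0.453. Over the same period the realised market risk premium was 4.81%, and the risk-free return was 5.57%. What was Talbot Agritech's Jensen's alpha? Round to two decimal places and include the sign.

+1.54%

CAPM benchmark = R_f + β(R_m − R_f) = 5.57% + 0.453 × 4.81% = 7.74893%
α = actual − benchmark = 9.29% − 7.74893% = +1.54%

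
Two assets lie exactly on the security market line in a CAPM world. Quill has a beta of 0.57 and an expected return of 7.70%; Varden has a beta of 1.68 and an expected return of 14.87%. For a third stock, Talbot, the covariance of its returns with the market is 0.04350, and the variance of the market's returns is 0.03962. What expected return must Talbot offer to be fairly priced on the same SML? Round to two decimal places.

MRP = (14.87% − 7.70%) / (1.68 − 0.57) = 6.4595%
R_f = 7.70% − 0.57 × 6.4595% = 4.0181%
β_Talbot = Cov / Var(R_m) = 0.04350 / 0.03962 = 1.0979
E(R_Talbot) = R_f + β × MRP = 4.0181% + 1.0979 × 6.4595% = 11.11%

11.11%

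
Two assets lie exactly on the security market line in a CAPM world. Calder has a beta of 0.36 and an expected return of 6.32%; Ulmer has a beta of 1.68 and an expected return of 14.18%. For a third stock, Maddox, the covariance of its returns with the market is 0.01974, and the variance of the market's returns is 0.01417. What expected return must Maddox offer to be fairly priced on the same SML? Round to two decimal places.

MRP = (14.18% − 6.32%) / (1.68 − 0.36) = 5.9545%
R_f = 6.32% − 0.36 × 5.9545% = 4.1764%
β_Maddox = Cov / Var(R_m) = 0.01974 / 0.01417 = 1.3931
E(R_Maddox) = R_f + β × MRP = 4.1764% + 1.3931 × 5.9545% = 12.47%

12.47%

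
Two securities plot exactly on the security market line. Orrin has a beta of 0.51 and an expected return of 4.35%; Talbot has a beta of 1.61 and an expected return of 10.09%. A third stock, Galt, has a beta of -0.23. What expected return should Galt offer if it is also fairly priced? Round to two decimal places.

MRP (SML slope) = (10.09% − 4.35%) / (1.61 − 0.51) = 5.74% / 1.10 = 5.2182%
R_f (intercept) = 4.35% − 0.51 × 5.2182% = 1.6887%
E(R_Galt) = R_f + β × MRP = 1.6887% + -0.23 × 5.2182% = 0.49%

0.49%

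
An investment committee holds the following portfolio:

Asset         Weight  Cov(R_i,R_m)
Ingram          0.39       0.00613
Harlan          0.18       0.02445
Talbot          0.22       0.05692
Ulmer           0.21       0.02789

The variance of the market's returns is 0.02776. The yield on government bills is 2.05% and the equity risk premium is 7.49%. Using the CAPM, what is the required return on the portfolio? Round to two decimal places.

8.84%

β_Ingram = 0.00613 / 0.02776 = 0.2208
β_Harlan = 0.02445 / 0.02776 = 0.8808
β_Talbot = 0.05692 / 0.02776 = 2.0504
β_Ulmer = 0.02789 / 0.02776 = 1.0047
β_P = Σ w_i β_i = 0.39×0.2208 + 0.18×0.8808 + 0.22×2.0504 + 0.21×1.0047 = 0.9067
E(R_P) = R_f + β_P × MRP = 2.05% + 0.9067 × 7.49% = 8.84%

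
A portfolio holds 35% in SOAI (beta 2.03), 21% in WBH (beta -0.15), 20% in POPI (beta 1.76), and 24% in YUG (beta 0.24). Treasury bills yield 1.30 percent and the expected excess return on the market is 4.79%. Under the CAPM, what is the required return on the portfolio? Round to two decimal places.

β_P = Σ w_i β_i = 0.35×2.03 + 0.21×-0.15 + 0.20×1.76 + 0.24×0.24 = 1.0886
E(R_P) = R_f + β_P × MRP = 1.30% + 1.0886 × 4.79% = 6.51%

6.51%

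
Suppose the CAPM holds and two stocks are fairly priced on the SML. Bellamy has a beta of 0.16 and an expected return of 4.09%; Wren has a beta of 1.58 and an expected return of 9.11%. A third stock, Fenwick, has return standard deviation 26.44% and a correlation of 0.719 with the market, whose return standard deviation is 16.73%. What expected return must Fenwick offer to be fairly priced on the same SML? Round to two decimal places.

7.54%

MRP = (9.11% − 4.09%) / (1.58 − 0.16) = 3.5352%
R_f = 4.09% − 0.16 × 3.5352% = 3.5244%
β_Fenwick = ρ·σ_i/σ_m = 0.719 × 26.44 / 16.73 = 1.1363
E(R_Fenwick) = R_f + β × MRP = 3.5244% + 1.1363 × 3.5352% = 7.54%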